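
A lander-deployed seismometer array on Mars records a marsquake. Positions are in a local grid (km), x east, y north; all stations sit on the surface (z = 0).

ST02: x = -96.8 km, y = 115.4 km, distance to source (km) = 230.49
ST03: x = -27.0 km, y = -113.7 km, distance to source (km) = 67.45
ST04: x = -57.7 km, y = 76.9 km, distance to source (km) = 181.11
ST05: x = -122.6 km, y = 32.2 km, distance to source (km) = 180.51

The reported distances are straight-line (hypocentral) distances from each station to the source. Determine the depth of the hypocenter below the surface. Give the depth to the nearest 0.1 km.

depth ≈ 52.4 km

Each station gives a sphere (x−x_i)² + (y−y_i)² + z² = d_i² (stations at z=0).
Subtracting the ST02 sphere from ST03 and ST04: z² cancels, leaving linear equations in x and y:
139.6 x − 458.2 y = 39545.43
78.2 x − 77.0 y = 6880.31
Solving: x ≈ 4.288, y ≈ -85.000 km (keep extra digits for the depth step; rounded: 4.3, -85.0).
Then from the ST02 sphere: z² = 230.49² − (x + 96.8)² − (y − 115.4)² with x = 4.288, y = -85.000, so z ≈ 52.409 ≈ 52.4 km.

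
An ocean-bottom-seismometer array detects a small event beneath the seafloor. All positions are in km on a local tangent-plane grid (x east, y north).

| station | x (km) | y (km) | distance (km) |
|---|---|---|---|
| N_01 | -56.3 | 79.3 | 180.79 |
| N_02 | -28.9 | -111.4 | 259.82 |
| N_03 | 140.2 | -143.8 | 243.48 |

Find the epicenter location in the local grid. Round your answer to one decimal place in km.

(123.4, 99.1)

Circle about each station: (x + 56.3)² + (y − 79.3)² = 180.79²; (x + 28.9)² + (y + 111.4)² = 259.82²; (x − 140.2)² + (y + 143.8)² = 243.48².
Subtracting the N_01 equation from the N_02 and N_03 equations removes the quadratic terms:
54.8 x − 381.4 y = -31034.42
393.0 x − 446.2 y = 4278.81
Solving the 2×2 system: x ≈ 123.4, y ≈ 99.1 km.
Check against N_01 (with the unrounded x, y): √((x + 56.3)²+(y − 79.3)²) = 180.79 ≈ 180.79 km. ✓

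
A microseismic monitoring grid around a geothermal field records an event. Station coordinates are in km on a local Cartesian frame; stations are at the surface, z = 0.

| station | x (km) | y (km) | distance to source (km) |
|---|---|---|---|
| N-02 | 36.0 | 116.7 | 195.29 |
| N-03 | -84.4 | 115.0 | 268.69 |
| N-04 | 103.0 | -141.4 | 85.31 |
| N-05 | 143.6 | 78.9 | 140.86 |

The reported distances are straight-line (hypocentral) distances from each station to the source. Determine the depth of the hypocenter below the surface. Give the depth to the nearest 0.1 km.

15.0 km

Each station gives a sphere (x−x_i)² + (y−y_i)² + z² = d_i² (stations at z=0).
Subtracting the N-02 sphere from N-03 and N-04: z² cancels, leaving linear equations in x and y:
-240.8 x − 3.4 y = -28622.66
134.0 x − 516.2 y = 46548.46
Solving: x ≈ 119.699, y ≈ -59.103 km (keep extra digits for the depth step; rounded: 119.7, -59.1).
Then from the N-02 sphere: z² = 195.29² − (x − 36.0)² − (y − 116.7)² with x = 119.699, y = -59.103, so z ≈ 15.032 ≈ 15.0 km.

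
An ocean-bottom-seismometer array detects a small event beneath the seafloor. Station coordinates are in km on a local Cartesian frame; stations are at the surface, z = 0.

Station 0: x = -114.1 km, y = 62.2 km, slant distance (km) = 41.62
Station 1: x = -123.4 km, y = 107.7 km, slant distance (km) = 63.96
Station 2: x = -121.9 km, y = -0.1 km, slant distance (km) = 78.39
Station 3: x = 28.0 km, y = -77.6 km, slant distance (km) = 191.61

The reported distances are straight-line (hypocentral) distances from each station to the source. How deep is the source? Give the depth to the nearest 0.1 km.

depth ≈ 37.4 km

Each station gives a sphere (x−x_i)² + (y−y_i)² + z² = d_i² (stations at z=0).
Subtracting the Station 0 sphere from Station 1 and Station 2: z² cancels, leaving linear equations in x and y:
-18.6 x + 91.0 y = 7580.54
-15.6 x − 124.6 y = -6440.80
Solving: x ≈ -95.908, y ≈ 63.700 km (keep extra digits for the depth step; rounded: -95.9, 63.7).
Then from the Station 0 sphere: z² = 41.62² − (x + 114.1)² − (y − 62.2)² with x = -95.908, y = 63.700, so z ≈ 37.404 ≈ 37.4 km.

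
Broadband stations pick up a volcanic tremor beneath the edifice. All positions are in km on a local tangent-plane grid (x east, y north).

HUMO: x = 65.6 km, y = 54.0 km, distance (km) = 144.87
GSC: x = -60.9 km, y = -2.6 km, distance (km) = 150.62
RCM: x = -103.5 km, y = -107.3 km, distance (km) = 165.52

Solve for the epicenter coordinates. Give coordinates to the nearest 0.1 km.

Circle about each station: (x − 65.6)² + (y − 54.0)² = 144.87²; (x + 60.9)² + (y + 2.6)² = 150.62²; (x + 103.5)² + (y + 107.3)² = 165.52².
Subtracting pairs of circle equations eliminates x²+y² and gives linear equations (the radical axes):
-253.0 x − 113.2 y = -5202.86
-338.2 x − 322.6 y = 8596.63
Solving the 2×2 system: x ≈ 61.2, y ≈ -90.8 km.

x ≈ 61.2 km, y ≈ -90.8 km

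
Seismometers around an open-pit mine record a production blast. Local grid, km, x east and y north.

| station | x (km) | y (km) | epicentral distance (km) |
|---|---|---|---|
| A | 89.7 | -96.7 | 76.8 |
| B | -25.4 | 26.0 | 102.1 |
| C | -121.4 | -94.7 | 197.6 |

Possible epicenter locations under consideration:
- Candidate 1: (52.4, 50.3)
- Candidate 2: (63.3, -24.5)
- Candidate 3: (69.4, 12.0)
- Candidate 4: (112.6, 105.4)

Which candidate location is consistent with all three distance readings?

For each candidate, compare |candidate − station| to the reported distance:
Candidate 1: residuals A 74.9, B 20.6, C 28.7 → max 74.9 km
Candidate 2: residuals A 0.1, B 0.0, C 0.0 → max 0.1 km
Candidate 3: residuals A 33.8, B 6.3, C 21.0 → max 33.8 km
Candidate 4: residuals A 126.6, B 57.1, C 110.3 → max 126.6 km
Only Candidate 2 has all residuals ≈ 0.

Candidate 2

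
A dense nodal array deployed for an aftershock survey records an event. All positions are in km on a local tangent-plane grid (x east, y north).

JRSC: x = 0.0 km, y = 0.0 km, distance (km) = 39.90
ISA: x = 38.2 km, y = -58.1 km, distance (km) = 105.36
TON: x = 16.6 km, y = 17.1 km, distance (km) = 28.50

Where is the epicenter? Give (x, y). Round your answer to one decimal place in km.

x ≈ -0.5 km, y ≈ 39.9 km

Circle about each station: x² + y² = 39.90²; (x − 38.2)² + (y + 58.1)² = 105.36²; (x − 16.6)² + (y − 17.1)² = 28.50².
Subtracting the JRSC equation from the ISA and TON equations removes the quadratic terms:
76.4 x − 116.2 y = -4673.87
33.2 x + 34.2 y = 1347.73
Solving the 2×2 system: x ≈ -0.5, y ≈ 39.9 km.
Check against JRSC (with the unrounded x, y): √(x²+y²) = 39.90 ≈ 39.90 km. ✓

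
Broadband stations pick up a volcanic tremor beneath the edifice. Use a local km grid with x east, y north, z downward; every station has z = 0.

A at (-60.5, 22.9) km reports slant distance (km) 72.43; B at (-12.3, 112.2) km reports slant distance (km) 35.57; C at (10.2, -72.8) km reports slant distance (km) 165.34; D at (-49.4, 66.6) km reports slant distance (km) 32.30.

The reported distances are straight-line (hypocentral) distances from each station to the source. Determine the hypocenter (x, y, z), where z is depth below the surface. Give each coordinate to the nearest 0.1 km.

Each station gives a sphere (x−x_i)² + (y−y_i)² + z² = d_i² (stations at z=0).
Subtracting the A sphere from B and C: z² cancels, leaving linear equations in x and y:
96.4 x + 178.6 y = 12536.35
141.4 x − 191.4 y = -20871.99
Solving: x ≈ -30.392, y ≈ 86.596 km (keep extra digits for the depth step; rounded: -30.4, 86.6).
Then from the A sphere: z² = 72.43² − (x + 60.5)² − (y − 22.9)² with x = -30.392, y = 86.596, so z ≈ 16.806 ≈ 16.8 km.
Check against D (with the unrounded solution): distance 32.30 ≈ 32.30 km. ✓

(-30.4, 86.6, 16.8)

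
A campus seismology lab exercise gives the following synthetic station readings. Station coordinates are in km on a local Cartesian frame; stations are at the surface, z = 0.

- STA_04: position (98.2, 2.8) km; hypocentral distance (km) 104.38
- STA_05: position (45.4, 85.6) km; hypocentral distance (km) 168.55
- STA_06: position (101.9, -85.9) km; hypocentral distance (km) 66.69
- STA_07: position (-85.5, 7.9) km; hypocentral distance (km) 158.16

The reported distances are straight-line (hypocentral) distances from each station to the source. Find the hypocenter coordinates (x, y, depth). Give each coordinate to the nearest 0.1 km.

(42.4, -80.3, 29.6)

Each station gives a sphere (x−x_i)² + (y−y_i)² + z² = d_i² (stations at z=0).
Subtracting the STA_04 sphere from STA_05 and STA_06: z² cancels, leaving linear equations in x and y:
-105.6 x + 165.6 y = -17776.48
7.4 x − 177.4 y = 14558.97
Solving: x ≈ 42.414, y ≈ -80.299 km (keep extra digits for the depth step; rounded: 42.4, -80.3).
Then from the STA_04 sphere: z² = 104.38² − (x − 98.2)² − (y − 2.8)² with x = 42.414, y = -80.299, so z ≈ 29.625 ≈ 29.6 km.
Check against STA_07 (with the unrounded solution): distance 158.17 ≈ 158.16 km. ✓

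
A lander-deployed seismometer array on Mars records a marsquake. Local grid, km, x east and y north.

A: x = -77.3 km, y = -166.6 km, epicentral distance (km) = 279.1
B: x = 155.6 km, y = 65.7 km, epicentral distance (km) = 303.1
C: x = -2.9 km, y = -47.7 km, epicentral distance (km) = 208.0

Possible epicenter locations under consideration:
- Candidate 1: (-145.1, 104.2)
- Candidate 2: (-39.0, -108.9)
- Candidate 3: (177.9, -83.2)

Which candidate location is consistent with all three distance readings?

For each candidate, compare |candidate − station| to the reported distance:
Candidate 1: residuals A 0.1, B 0.1, C 0.1 → max 0.1 km
Candidate 2: residuals A 209.8, B 41.7, C 136.9 → max 209.8 km
Candidate 3: residuals A 10.6, B 152.5, C 23.7 → max 152.5 km
Only Candidate 1 has all residuals ≈ 0.

Candidate 1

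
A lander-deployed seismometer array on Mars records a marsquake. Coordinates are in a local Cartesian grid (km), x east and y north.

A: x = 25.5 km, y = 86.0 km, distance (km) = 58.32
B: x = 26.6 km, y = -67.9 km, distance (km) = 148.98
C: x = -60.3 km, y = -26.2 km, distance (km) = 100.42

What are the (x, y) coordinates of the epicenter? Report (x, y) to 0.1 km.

-30.5 km east, 69.7 km north

Circle about each station: (x − 25.5)² + (y − 86.0)² = 58.32²; (x − 26.6)² + (y + 67.9)² = 148.98²; (x + 60.3)² + (y + 26.2)² = 100.42².
Subtracting the A equation from the B and C equations removes the quadratic terms:
2.2 x − 307.8 y = -21522.10
-171.6 x − 224.4 y = -10406.67
Solving the 2×2 system: x ≈ -30.5, y ≈ 69.7 km.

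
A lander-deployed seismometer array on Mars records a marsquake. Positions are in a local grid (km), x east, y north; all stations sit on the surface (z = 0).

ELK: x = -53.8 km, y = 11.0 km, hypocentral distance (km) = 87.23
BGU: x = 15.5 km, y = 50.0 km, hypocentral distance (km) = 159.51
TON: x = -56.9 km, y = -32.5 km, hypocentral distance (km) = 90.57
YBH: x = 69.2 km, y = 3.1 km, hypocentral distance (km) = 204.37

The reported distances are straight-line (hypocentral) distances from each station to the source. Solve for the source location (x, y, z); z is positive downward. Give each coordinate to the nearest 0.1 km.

Each station gives a sphere (x−x_i)² + (y−y_i)² + z² = d_i² (stations at z=0).
Subtracting the ELK sphere from BGU and TON: z² cancels, leaving linear equations in x and y:
138.6 x + 78.0 y = -18109.56
-6.2 x − 87.0 y = 684.57
Solving: x ≈ -131.507, y ≈ 1.503 km (keep extra digits for the depth step; rounded: -131.5, 1.5).
Then from the ELK sphere: z² = 87.23² − (x + 53.8)² − (y − 11.0)² with x = -131.507, y = 1.503, so z ≈ 38.477 ≈ 38.5 km.

x ≈ -131.5 km, y ≈ 1.5 km, depth ≈ 38.5 km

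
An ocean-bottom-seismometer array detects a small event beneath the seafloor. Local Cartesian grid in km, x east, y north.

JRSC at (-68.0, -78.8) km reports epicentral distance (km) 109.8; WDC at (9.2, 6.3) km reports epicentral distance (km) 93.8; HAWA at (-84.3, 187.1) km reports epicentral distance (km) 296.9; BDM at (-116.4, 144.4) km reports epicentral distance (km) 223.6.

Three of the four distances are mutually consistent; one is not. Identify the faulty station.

Solve using three stations at a time. Using JRSC, WDC, HAWA (subtract circle equations pairwise → linear system) gives (x, y) ≈ (41.8, -81.7).
Distances from that point to each station vs reported:
  JRSC: calculated 109.8 vs reported 109.8 → residual 0.0 km
  WDC: calculated 93.9 vs reported 93.8 → residual 0.1 km
  HAWA: calculated 296.9 vs reported 296.9 → residual 0.0 km
  BDM: calculated 276.0 vs reported 223.6 → residual 52.4 km
JRSC, WDC, HAWA are mutually consistent (residuals ≈ 0); BDM is off by 52.4 km.

BDM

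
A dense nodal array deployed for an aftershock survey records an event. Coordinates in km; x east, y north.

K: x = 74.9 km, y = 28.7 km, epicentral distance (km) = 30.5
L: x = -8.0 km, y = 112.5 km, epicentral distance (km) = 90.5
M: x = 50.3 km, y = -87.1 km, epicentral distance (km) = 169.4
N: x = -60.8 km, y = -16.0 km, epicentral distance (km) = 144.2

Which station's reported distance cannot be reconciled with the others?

Solve using three stations at a time. Using K, L, N (subtract circle equations pairwise → linear system) gives (x, y) ≈ (63.5, 57.0).
Distances from that point to each station vs reported:
  K: calculated 30.5 vs reported 30.5 → residual 0.0 km
  L: calculated 90.5 vs reported 90.5 → residual 0.0 km
  M: calculated 144.8 vs reported 169.4 → residual 24.6 km
  N: calculated 144.2 vs reported 144.2 → residual 0.0 km
K, L, N are mutually consistent (residuals ≈ 0); M is off by 24.6 km.

M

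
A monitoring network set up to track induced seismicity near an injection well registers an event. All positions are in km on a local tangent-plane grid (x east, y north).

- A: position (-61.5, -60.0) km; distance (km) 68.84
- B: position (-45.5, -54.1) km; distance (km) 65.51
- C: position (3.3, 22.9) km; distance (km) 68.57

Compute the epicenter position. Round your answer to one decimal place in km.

x ≈ -63.8 km, y ≈ 8.8 km

Circle about each station: (x + 61.5)² + (y + 60.0)² = 68.84²; (x + 45.5)² + (y + 54.1)² = 65.51²; (x − 3.3)² + (y − 22.9)² = 68.57².
Subtracting the A equation from the B and C equations removes the quadratic terms:
32.0 x + 11.8 y = -1937.80
129.6 x + 165.8 y = -6809.85
Solving the 2×2 system: x ≈ -63.8, y ≈ 8.8 km.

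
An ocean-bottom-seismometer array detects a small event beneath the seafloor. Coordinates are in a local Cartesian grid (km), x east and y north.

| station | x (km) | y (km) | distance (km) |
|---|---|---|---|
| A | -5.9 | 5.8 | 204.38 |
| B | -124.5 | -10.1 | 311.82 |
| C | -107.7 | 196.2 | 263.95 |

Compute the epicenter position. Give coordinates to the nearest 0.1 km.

x ≈ 149.8 km, y ≈ 138.2 km

Circle about each station: (x + 5.9)² + (y − 5.8)² = 204.38²; (x + 124.5)² + (y + 10.1)² = 311.82²; (x + 107.7)² + (y − 196.2)² = 263.95².
Subtracting the A equation from the B and C equations removes the quadratic terms:
-237.2 x − 31.8 y = -39926.72
-203.6 x + 380.8 y = 22126.86
Solving the 2×2 system: x ≈ 149.8, y ≈ 138.2 km.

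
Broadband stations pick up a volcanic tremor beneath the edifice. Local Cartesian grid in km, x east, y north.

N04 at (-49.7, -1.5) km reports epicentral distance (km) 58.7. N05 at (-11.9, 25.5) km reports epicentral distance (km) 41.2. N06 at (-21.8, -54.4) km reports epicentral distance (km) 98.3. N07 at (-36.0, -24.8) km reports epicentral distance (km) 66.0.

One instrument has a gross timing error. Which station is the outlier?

Solve using three stations at a time. Using N05, N06, N07 (subtract circle equations pairwise → linear system) gives (x, y) ≈ (-50.7, 39.6).
Distances from that point to each station vs reported:
  N04: calculated 41.1 vs reported 58.7 → residual 17.6 km
  N05: calculated 41.3 vs reported 41.2 → residual 0.1 km
  N06: calculated 98.3 vs reported 98.3 → residual 0.0 km
  N07: calculated 66.0 vs reported 66.0 → residual 0.0 km
N05, N06, N07 are mutually consistent (residuals ≈ 0); N04 is off by 17.6 km.

N04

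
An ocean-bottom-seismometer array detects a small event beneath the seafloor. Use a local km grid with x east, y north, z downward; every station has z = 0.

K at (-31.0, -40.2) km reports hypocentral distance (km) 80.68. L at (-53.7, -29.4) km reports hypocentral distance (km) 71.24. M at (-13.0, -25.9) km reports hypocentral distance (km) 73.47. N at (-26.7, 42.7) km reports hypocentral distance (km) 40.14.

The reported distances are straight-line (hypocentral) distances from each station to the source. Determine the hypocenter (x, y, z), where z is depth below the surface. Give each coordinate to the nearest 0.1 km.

Each station gives a sphere (x−x_i)² + (y−y_i)² + z² = d_i² (stations at z=0).
Subtracting the K sphere from L and M: z² cancels, leaving linear equations in x and y:
-45.4 x + 21.6 y = 2605.13
36.0 x + 28.6 y = -625.81
Solving: x ≈ -42.400, y ≈ 31.489 km (keep extra digits for the depth step; rounded: -42.4, 31.5).
Then from the K sphere: z² = 80.68² − (x + 31.0)² − (y + 40.2)² with x = -42.400, y = 31.489, so z ≈ 35.213 ≈ 35.2 km.

x ≈ -42.4 km, y ≈ 31.5 km, depth ≈ 35.2 km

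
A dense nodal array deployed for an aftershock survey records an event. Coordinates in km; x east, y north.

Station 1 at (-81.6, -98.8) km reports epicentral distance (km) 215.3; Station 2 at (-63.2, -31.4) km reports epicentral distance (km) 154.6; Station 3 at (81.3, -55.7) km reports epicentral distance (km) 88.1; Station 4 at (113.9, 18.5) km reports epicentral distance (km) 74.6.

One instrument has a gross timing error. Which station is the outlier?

Station 3

Solve using three stations at a time. Using Station 1, Station 2, Station 4 (subtract circle equations pairwise → linear system) gives (x, y) ≈ (56.6, 66.2).
Distances from that point to each station vs reported:
  Station 1: calculated 215.3 vs reported 215.3 → residual 0.0 km
  Station 2: calculated 154.6 vs reported 154.6 → residual 0.0 km
  Station 3: calculated 124.4 vs reported 88.1 → residual 36.3 km
  Station 4: calculated 74.6 vs reported 74.6 → residual 0.0 km
Station 1, Station 2, Station 4 are mutually consistent (residuals ≈ 0); Station 3 is off by 36.3 km.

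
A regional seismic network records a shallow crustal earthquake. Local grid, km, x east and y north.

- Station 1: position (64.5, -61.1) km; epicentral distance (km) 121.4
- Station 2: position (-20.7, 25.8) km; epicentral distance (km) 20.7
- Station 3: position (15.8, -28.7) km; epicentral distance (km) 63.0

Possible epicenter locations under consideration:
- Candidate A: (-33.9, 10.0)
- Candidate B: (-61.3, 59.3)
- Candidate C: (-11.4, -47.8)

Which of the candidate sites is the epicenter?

For each candidate, compare |candidate − station| to the reported distance:
Candidate A: residuals Station 1 0.0, Station 2 0.1, Station 3 0.0 → max 0.1 km
Candidate B: residuals Station 1 52.7, Station 2 31.9, Station 3 54.0 → max 54.0 km
Candidate C: residuals Station 1 44.3, Station 2 53.5, Station 3 29.8 → max 53.5 km
Only Candidate A has all residuals ≈ 0.

Candidate A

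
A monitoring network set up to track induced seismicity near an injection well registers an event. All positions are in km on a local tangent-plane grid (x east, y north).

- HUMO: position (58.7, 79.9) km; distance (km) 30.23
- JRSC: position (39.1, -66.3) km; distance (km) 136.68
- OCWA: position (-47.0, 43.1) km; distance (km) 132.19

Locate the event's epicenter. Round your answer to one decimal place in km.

Circle about each station: (x − 58.7)² + (y − 79.9)² = 30.23²; (x − 39.1)² + (y + 66.3)² = 136.68²; (x + 47.0)² + (y − 43.1)² = 132.19².
Subtracting pairs of circle equations eliminates x²+y² and gives linear equations (the radical axes):
-39.2 x − 292.4 y = -21672.77
-211.4 x − 73.6 y = -22323.43
Solving the 2×2 system: x ≈ 83.7, y ≈ 62.9 km.

(83.7, 62.9)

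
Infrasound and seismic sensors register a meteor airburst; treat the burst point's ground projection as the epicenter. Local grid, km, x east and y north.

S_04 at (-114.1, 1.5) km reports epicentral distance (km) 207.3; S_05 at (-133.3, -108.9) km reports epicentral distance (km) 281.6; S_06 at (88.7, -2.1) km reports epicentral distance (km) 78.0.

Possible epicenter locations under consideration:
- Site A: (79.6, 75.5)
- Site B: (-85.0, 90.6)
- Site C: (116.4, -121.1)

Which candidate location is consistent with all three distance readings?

For each candidate, compare |candidate − station| to the reported distance:
Site A: residuals S_04 0.1, S_05 0.1, S_06 0.1 → max 0.1 km
Site B: residuals S_04 113.6, S_05 76.3, S_06 118.9 → max 118.9 km
Site C: residuals S_04 53.8, S_05 31.6, S_06 44.2 → max 53.8 km
Only Site A has all residuals ≈ 0.

Site A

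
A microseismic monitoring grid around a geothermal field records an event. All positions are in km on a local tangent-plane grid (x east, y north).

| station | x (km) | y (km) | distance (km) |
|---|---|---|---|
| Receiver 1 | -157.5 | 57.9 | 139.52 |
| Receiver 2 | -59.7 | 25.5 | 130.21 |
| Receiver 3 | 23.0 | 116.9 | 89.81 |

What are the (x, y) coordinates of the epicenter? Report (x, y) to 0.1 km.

Circle about each station: (x + 157.5)² + (y − 57.9)² = 139.52²; (x + 59.7)² + (y − 25.5)² = 130.21²; (x − 23.0)² + (y − 116.9)² = 89.81².
Subtracting the Receiver 1 equation from the Receiver 2 and Receiver 3 equations removes the quadratic terms:
195.6 x − 64.8 y = -21433.13
361.0 x + 118.0 y = -2564.06
Solving the 2×2 system: x ≈ -58.0, y ≈ 155.7 km.
Check against Receiver 1 (with the unrounded x, y): √((x + 157.5)²+(y − 57.9)²) = 139.52 ≈ 139.52 km. ✓

-58.0 km east, 155.7 km north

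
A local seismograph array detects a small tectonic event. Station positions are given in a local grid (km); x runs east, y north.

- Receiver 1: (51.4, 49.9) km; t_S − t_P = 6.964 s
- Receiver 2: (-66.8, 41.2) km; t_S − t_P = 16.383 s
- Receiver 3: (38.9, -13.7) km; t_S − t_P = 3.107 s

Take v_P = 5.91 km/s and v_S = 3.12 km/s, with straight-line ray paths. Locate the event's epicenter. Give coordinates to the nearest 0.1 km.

x ≈ 35.8 km, y ≈ 6.6 km

Distance from S−P lag: d = Δt · v_P v_S / (v_P − v_S) = Δt · (5.91·3.12)/(5.91−3.12) ≈ 6.6090·Δt.
So d_Receiver 1 = 46.03, d_Receiver 2 = 108.28, d_Receiver 3 = 20.53 km.
Circle about each station: (x − 51.4)² + (y − 49.9)² = 46.03²; (x + 66.8)² + (y − 41.2)² = 108.28²; (x − 38.9)² + (y + 13.7)² = 20.53².
Subtracting the Receiver 1 equation from the Receiver 2 and Receiver 3 equations removes the quadratic terms:
-236.4 x − 17.4 y = -8578.09
-25.0 x − 127.2 y = -1733.79
Solving the 2×2 system: x ≈ 35.8, y ≈ 6.6 km.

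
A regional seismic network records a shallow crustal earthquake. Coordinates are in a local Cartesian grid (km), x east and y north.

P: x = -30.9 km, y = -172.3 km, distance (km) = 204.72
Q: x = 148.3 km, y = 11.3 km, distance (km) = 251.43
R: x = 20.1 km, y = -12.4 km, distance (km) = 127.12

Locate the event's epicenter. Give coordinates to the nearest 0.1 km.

Circle about each station: (x + 30.9)² + (y + 172.3)² = 204.72²; (x − 148.3)² + (y − 11.3)² = 251.43²; (x − 20.1)² + (y + 12.4)² = 127.12².
Subtracting the P equation from the Q and R equations removes the quadratic terms:
358.4 x + 367.2 y = -29828.29
102.0 x + 319.8 y = -4333.55
Solving the 2×2 system: x ≈ -103.0, y ≈ 19.3 km.
Check against P (with the unrounded x, y): √((x + 30.9)²+(y + 172.3)²) = 204.72 ≈ 204.72 km. ✓

x ≈ -103.0 km, y ≈ 19.3 km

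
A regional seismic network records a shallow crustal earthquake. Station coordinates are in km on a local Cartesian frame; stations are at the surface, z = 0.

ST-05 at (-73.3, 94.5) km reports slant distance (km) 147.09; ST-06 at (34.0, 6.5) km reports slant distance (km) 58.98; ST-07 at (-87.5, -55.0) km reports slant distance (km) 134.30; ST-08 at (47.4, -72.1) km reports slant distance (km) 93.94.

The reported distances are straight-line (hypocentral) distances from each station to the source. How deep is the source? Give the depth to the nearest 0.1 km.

Each station gives a sphere (x−x_i)² + (y−y_i)² + z² = d_i² (stations at z=0).
Subtracting the ST-05 sphere from ST-06 and ST-07: z² cancels, leaving linear equations in x and y:
214.6 x − 176.0 y = 5051.94
-28.4 x − 299.0 y = -22.91
Solving: x ≈ 21.898, y ≈ -2.003 km (keep extra digits for the depth step; rounded: 21.9, -2.0).
Then from the ST-05 sphere: z² = 147.09² − (x + 73.3)² − (y − 94.5)² with x = 21.898, y = -2.003, so z ≈ 57.096 ≈ 57.1 km.
Check against ST-08 (with the unrounded solution): distance 93.93 ≈ 93.94 km. ✓

depth ≈ 57.1 km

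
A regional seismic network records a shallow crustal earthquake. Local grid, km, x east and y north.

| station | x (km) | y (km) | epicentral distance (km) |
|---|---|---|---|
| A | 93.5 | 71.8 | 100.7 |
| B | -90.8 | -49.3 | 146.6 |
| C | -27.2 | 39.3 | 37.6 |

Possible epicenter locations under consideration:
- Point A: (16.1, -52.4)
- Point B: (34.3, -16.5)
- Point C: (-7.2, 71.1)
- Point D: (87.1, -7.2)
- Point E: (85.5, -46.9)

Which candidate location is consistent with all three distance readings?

Point C

For each candidate, compare |candidate − station| to the reported distance:
Point A: residuals A 45.6, B 39.7, C 63.8 → max 63.8 km
Point B: residuals A 5.6, B 17.3, C 45.4 → max 45.4 km
Point C: residuals A 0.0, B 0.0, C 0.0 → max 0.0 km
Point D: residuals A 21.4, B 36.2, C 85.8 → max 85.8 km
Point E: residuals A 18.3, B 29.7, C 104.3 → max 104.3 km
Only Point C has all residuals ≈ 0.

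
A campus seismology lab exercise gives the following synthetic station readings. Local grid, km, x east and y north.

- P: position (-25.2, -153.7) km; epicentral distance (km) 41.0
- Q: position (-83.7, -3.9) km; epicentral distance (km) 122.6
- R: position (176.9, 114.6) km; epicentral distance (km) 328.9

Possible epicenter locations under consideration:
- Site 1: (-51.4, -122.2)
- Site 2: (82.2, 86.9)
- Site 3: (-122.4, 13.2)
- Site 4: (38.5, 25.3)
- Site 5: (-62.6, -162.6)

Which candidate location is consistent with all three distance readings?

Site 1

For each candidate, compare |candidate − station| to the reported distance:
Site 1: residuals P 0.0, Q 0.0, R 0.0 → max 0.0 km
Site 2: residuals P 222.5, Q 66.5, R 230.2 → max 230.2 km
Site 3: residuals P 152.1, Q 80.3, R 12.9 → max 152.1 km
Site 4: residuals P 149.0, Q 3.0, R 164.2 → max 164.2 km
Site 5: residuals P 2.6, Q 37.5, R 37.4 → max 37.5 km
Only Site 1 has all residuals ≈ 0.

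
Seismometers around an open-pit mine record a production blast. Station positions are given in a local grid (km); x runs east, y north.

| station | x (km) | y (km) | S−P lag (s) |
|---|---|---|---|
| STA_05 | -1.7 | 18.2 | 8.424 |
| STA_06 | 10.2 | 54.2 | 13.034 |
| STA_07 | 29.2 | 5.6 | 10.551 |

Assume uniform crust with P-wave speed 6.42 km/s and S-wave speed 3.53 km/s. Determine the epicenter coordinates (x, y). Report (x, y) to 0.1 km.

-44.4 km east, -32.2 km north

Distance from S−P lag: d = Δt · v_P v_S / (v_P − v_S) = Δt · (6.42·3.53)/(6.42−3.53) ≈ 7.8417·Δt.
So d_STA_05 = 66.06, d_STA_06 = 102.21, d_STA_07 = 82.74 km.
Circle about each station: (x + 1.7)² + (y − 18.2)² = 66.06²; (x − 10.2)² + (y − 54.2)² = 102.21²; (x − 29.2)² + (y − 5.6)² = 82.74².
Subtracting the STA_05 equation from the STA_06 and STA_07 equations removes the quadratic terms:
23.8 x + 72.0 y = -3375.41
61.8 x − 25.2 y = -1932.11
Solving the 2×2 system: x ≈ -44.4, y ≈ -32.2 km.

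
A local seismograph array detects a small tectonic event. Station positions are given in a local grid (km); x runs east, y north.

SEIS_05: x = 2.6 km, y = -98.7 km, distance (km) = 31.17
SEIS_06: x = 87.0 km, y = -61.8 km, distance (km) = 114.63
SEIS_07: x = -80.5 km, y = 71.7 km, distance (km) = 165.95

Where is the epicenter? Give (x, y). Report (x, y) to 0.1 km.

Circle about each station: (x − 2.6)² + (y + 98.7)² = 31.17²; (x − 87.0)² + (y + 61.8)² = 114.63²; (x + 80.5)² + (y − 71.7)² = 165.95².
Subtracting pairs of circle equations eliminates x²+y² and gives linear equations (the radical axes):
168.8 x + 73.8 y = -10528.68
-166.2 x + 340.8 y = -24695.14
Solving the 2×2 system: x ≈ -25.3, y ≈ -84.8 km.
Check against SEIS_05 (with the unrounded x, y): √((x − 2.6)²+(y + 98.7)²) = 31.17 ≈ 31.17 km. ✓

-25.3 km east, -84.8 km north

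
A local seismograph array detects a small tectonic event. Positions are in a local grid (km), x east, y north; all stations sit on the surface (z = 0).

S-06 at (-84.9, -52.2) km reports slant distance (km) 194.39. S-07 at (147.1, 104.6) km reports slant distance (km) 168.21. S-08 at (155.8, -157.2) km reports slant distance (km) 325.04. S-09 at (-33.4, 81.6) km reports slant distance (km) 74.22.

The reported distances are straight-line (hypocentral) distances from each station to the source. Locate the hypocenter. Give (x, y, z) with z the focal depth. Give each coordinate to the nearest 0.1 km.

Each station gives a sphere (x−x_i)² + (y−y_i)² + z² = d_i² (stations at z=0).
Subtracting the S-06 sphere from S-07 and S-08: z² cancels, leaving linear equations in x and y:
464.0 x + 313.6 y = 32139.59
481.4 x − 210.0 y = -28810.90
Solving: x ≈ -9.202, y ≈ 116.101 km (keep extra digits for the depth step; rounded: -9.2, 116.1).
Then from the S-06 sphere: z² = 194.39² − (x + 84.9)² − (y + 52.2)² with x = -9.202, y = 116.101, so z ≈ 61.091 ≈ 61.1 km.

x ≈ -9.2 km, y ≈ 116.1 km, depth ≈ 61.1 km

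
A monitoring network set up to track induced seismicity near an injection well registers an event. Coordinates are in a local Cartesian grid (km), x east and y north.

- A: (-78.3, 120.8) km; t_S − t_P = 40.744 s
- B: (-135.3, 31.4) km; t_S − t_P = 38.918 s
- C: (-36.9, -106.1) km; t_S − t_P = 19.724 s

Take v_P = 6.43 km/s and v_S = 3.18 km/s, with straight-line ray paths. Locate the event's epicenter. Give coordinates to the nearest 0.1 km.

83.9 km east, -77.7 km north

Distance from S−P lag: d = Δt · v_P v_S / (v_P − v_S) = Δt · (6.43·3.18)/(6.43−3.18) ≈ 6.2915·Δt.
So d_A = 256.34, d_B = 244.85, d_C = 124.09 km.
Circle about each station: (x + 78.3)² + (y − 120.8)² = 256.34²; (x + 135.3)² + (y − 31.4)² = 244.85²; (x + 36.9)² + (y + 106.1)² = 124.09².
Subtracting the A equation from the B and C equations removes the quadratic terms:
-114.0 x − 178.8 y = 4327.19
82.8 x − 453.8 y = 42207.16
Solving the 2×2 system: x ≈ 83.9, y ≈ -77.7 km.
Check against A (with the unrounded x, y): √((x + 78.3)²+(y − 120.8)²) = 256.34 ≈ 256.34 km. ✓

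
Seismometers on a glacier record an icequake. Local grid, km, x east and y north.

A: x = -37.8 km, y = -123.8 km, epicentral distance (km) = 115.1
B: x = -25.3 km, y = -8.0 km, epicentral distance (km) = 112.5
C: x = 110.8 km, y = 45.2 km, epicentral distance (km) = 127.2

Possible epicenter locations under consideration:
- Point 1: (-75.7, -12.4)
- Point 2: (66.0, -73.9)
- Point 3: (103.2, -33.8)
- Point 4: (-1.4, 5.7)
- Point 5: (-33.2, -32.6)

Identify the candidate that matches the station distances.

For each candidate, compare |candidate − station| to the reported distance:
Point 1: residuals A 2.6, B 61.9, C 68.0 → max 68.0 km
Point 2: residuals A 0.1, B 0.1, C 0.0 → max 0.1 km
Point 3: residuals A 52.2, B 18.6, C 47.8 → max 52.2 km
Point 4: residuals A 19.4, B 85.0, C 8.3 → max 85.0 km
Point 5: residuals A 23.8, B 86.7, C 36.5 → max 86.7 km
Only Point 2 has all residuals ≈ 0.

Point 2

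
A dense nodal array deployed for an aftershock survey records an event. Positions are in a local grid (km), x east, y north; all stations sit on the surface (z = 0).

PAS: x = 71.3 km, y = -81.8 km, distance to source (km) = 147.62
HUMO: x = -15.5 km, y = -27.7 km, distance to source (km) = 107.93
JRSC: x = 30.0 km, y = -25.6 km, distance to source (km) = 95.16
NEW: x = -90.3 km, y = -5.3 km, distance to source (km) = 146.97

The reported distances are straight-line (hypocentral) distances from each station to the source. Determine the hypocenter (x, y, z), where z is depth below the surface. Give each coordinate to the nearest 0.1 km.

x ≈ 32.4 km, y ≈ 46.2 km, depth ≈ 62.4 km

Each station gives a sphere (x−x_i)² + (y−y_i)² + z² = d_i² (stations at z=0).
Subtracting the PAS sphere from HUMO and JRSC: z² cancels, leaving linear equations in x and y:
-173.6 x + 108.2 y = -624.61
-82.6 x + 112.4 y = 2516.67
Solving: x ≈ 32.388, y ≈ 46.191 km (keep extra digits for the depth step; rounded: 32.4, 46.2).
Then from the PAS sphere: z² = 147.62² − (x − 71.3)² − (y + 81.8)² with x = 32.388, y = 46.191, so z ≈ 62.417 ≈ 62.4 km.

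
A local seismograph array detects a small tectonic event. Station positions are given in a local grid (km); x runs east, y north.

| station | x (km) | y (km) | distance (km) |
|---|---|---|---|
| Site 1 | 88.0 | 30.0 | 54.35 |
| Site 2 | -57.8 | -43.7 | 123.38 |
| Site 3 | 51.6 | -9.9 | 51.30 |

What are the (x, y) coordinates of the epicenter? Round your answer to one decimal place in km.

Circle about each station: (x − 88.0)² + (y − 30.0)² = 54.35²; (x + 57.8)² + (y + 43.7)² = 123.38²; (x − 51.6)² + (y + 9.9)² = 51.30².
Subtracting pairs of circle equations eliminates x²+y² and gives linear equations (the radical axes):
-291.6 x − 147.4 y = -15662.17
-72.8 x − 79.8 y = -5561.20
Solving the 2×2 system: x ≈ 34.3, y ≈ 38.4 km.

(34.3, 38.4)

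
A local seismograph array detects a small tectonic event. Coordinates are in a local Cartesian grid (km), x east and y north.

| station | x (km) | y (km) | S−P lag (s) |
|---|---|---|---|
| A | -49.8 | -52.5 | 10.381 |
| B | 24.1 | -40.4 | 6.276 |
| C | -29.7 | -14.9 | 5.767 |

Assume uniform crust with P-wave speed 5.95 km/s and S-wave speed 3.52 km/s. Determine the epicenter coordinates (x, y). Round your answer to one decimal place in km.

11.9 km east, 12.3 km north

Distance from S−P lag: d = Δt · v_P v_S / (v_P − v_S) = Δt · (5.95·3.52)/(5.95−3.52) ≈ 8.6189·Δt.
So d_A = 89.47, d_B = 54.09, d_C = 49.71 km.
Circle about each station: (x + 49.8)² + (y + 52.5)² = 89.47²; (x − 24.1)² + (y + 40.4)² = 54.09²; (x + 29.7)² + (y + 14.9)² = 49.71².
Subtracting the A equation from the B and C equations removes the quadratic terms:
147.8 x + 24.2 y = 2055.83
40.2 x + 75.2 y = 1401.61
Solving the 2×2 system: x ≈ 11.9, y ≈ 12.3 km.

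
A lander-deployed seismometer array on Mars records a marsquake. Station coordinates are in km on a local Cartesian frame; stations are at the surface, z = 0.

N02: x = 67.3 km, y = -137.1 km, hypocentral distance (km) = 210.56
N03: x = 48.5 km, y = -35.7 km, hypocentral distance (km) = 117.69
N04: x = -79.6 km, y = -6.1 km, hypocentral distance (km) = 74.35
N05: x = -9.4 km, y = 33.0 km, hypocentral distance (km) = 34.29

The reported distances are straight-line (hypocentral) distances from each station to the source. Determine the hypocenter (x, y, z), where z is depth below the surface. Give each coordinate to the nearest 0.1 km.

Each station gives a sphere (x−x_i)² + (y−y_i)² + z² = d_i² (stations at z=0).
Subtracting the N02 sphere from N03 and N04: z² cancels, leaving linear equations in x and y:
-37.6 x + 202.8 y = 10785.62
-293.8 x + 262.0 y = 21855.26
Solving: x ≈ -32.302, y ≈ 47.195 km (keep extra digits for the depth step; rounded: -32.3, 47.2).
Then from the N02 sphere: z² = 210.56² − (x − 67.3)² − (y + 137.1)² with x = -32.302, y = 47.195, so z ≈ 21.220 ≈ 21.2 km.

x ≈ -32.3 km, y ≈ 47.2 km, depth ≈ 21.2 km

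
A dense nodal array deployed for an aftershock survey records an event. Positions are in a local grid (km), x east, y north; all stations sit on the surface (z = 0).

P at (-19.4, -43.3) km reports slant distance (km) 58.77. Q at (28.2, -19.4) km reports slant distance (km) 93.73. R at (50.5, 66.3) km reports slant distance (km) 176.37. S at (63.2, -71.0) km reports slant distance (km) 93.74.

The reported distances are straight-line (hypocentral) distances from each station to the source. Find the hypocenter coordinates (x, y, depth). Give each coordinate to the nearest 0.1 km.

Each station gives a sphere (x−x_i)² + (y−y_i)² + z² = d_i² (stations at z=0).
Subtracting the P sphere from Q and R: z² cancels, leaving linear equations in x and y:
95.2 x + 47.8 y = -6411.05
139.8 x + 219.2 y = -22957.77
Solving: x ≈ -21.707, y ≈ -90.890 km (keep extra digits for the depth step; rounded: -21.7, -90.9).
Then from the P sphere: z² = 58.77² − (x + 19.4)² − (y + 43.3)² with x = -21.707, y = -90.890, so z ≈ 34.406 ≈ 34.4 km.

x ≈ -21.7 km, y ≈ -90.9 km, depth ≈ 34.4 km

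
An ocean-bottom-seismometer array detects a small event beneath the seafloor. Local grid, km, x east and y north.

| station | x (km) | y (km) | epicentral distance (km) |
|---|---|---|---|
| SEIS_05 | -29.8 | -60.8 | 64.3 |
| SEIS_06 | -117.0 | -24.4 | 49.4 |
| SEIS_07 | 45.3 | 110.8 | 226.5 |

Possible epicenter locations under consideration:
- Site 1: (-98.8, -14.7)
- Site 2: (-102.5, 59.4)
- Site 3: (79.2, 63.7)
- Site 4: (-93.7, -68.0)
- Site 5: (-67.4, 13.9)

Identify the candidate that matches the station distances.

For each candidate, compare |candidate − station| to the reported distance:
Site 1: residuals SEIS_05 18.7, SEIS_06 28.8, SEIS_07 35.4 → max 35.4 km
Site 2: residuals SEIS_05 76.2, SEIS_06 35.6, SEIS_07 70.0 → max 76.2 km
Site 3: residuals SEIS_05 101.2, SEIS_06 165.7, SEIS_07 168.5 → max 168.5 km
Site 4: residuals SEIS_05 0.0, SEIS_06 0.0, SEIS_07 0.0 → max 0.0 km
Site 5: residuals SEIS_05 19.3, SEIS_06 13.3, SEIS_07 77.9 → max 77.9 km
Only Site 4 has all residuals ≈ 0.

Site 4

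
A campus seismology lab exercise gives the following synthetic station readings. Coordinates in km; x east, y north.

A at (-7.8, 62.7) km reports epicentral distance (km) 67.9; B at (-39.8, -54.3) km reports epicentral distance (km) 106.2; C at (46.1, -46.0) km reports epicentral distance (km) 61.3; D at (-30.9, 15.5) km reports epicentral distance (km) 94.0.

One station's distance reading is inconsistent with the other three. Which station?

Solve using three stations at a time. Using A, B, C (subtract circle equations pairwise → linear system) gives (x, y) ≈ (40.6, 15.1).
Distances from that point to each station vs reported:
  A: calculated 67.9 vs reported 67.9 → residual 0.0 km
  B: calculated 106.2 vs reported 106.2 → residual 0.0 km
  C: calculated 61.3 vs reported 61.3 → residual 0.0 km
  D: calculated 71.5 vs reported 94.0 → residual 22.5 km
A, B, C are mutually consistent (residuals ≈ 0); D is off by 22.5 km.

D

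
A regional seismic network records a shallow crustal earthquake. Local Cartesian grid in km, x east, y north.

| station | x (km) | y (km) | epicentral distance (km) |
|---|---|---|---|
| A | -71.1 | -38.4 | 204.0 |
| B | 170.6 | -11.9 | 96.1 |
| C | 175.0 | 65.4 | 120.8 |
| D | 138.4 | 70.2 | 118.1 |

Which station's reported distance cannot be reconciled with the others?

Solve using three stations at a time. Using A, C, D (subtract circle equations pairwise → linear system) gives (x, y) ≈ (132.7, -47.8).
Distances from that point to each station vs reported:
  A: calculated 204.0 vs reported 204.0 → residual 0.0 km
  B: calculated 52.2 vs reported 96.1 → residual 43.9 km
  C: calculated 120.9 vs reported 120.8 → residual 0.1 km
  D: calculated 118.2 vs reported 118.1 → residual 0.1 km
A, C, D are mutually consistent (residuals ≈ 0); B is off by 43.9 km.

B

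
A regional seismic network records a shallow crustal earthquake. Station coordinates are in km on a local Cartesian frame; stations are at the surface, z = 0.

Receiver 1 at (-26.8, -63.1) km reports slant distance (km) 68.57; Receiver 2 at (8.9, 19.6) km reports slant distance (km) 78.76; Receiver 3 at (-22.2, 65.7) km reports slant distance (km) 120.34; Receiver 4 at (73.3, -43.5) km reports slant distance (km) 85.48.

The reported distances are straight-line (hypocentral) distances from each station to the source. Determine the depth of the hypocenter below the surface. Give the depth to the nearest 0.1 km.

Each station gives a sphere (x−x_i)² + (y−y_i)² + z² = d_i² (stations at z=0).
Subtracting the Receiver 1 sphere from Receiver 2 and Receiver 3: z² cancels, leaving linear equations in x and y:
71.4 x + 165.4 y = -5737.77
9.2 x + 257.6 y = -9670.39
Solving: x ≈ 7.198, y ≈ -37.797 km (keep extra digits for the depth step; rounded: 7.2, -37.8).
Then from the Receiver 1 sphere: z² = 68.57² − (x + 26.8)² − (y + 63.1)² with x = 7.198, y = -37.797, so z ≈ 53.905 ≈ 53.9 km.
Check against Receiver 4 (with the unrounded solution): distance 85.49 ≈ 85.48 km. ✓

depth ≈ 53.9 km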